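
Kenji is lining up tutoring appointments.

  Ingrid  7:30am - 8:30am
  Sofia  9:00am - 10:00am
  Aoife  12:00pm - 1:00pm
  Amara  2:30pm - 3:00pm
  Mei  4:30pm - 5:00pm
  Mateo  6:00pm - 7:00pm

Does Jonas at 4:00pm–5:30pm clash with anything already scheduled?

Yes — it overlaps Mei

Ingrid: ends 8:30am at or before Jonas starts 4:00pm → clear.
Sofia: ends 10:00am at or before Jonas starts 4:00pm → clear.
Aoife: ends 1:00pm at or before Jonas starts 4:00pm → clear.
Amara: ends 3:00pm at or before Jonas starts 4:00pm → clear.
Mei: starts 4:30pm before Jonas ends 5:30pm, and ends 5:00pm after Jonas starts 4:00pm → overlap.
Mateo: starts 6:00pm at or after Jonas ends 5:30pm → clear.
Jonas overlaps Mei.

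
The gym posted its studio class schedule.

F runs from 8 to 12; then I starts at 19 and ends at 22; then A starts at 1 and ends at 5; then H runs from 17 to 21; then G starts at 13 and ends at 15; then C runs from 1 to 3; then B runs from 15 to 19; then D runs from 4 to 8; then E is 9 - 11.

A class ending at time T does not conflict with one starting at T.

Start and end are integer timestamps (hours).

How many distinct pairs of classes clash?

Two intervals overlap when each starts before the other ends.
Sorted by start: A, C, D, F, E, G, B, H, I.
C starts before A ends → A and C overlap.
D starts before A ends → A and D overlap.
F starts after A ends, so A has no further overlaps.
D starts after C ends, so C has no further overlaps.
F starts exactly when D ends (back-to-back, no overlap), so D has no further overlaps.
E starts before F ends → F and E overlap.
G starts after F ends, so F has no further overlaps.
G starts after E ends, so E has no further overlaps.
B starts exactly when G ends (back-to-back, no overlap), so G has no further overlaps.
H starts before B ends → B and H overlap.
I starts exactly when B ends (back-to-back, no overlap).
I starts before H ends → H and I overlap.
Overlapping pairs: A & C, A & D, B & H, E & F, H & I — 5 in total.

5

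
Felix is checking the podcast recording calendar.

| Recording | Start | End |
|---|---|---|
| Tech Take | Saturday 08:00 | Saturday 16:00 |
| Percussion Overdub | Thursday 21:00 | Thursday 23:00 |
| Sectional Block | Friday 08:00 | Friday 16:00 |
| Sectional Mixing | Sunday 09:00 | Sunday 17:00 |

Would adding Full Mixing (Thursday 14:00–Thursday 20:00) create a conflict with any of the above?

Percussion Overdub: starts Thursday 21:00 at or after Full Mixing ends Thursday 20:00 → clear.
Sectional Block: starts Friday 08:00 at or after Full Mixing ends Thursday 20:00 → clear.
Tech Take: starts Saturday 08:00 at or after Full Mixing ends Thursday 20:00 → clear.
Sectional Mixing: starts Sunday 09:00 at or after Full Mixing ends Thursday 20:00 → clear.

No — it doesn't clash with anything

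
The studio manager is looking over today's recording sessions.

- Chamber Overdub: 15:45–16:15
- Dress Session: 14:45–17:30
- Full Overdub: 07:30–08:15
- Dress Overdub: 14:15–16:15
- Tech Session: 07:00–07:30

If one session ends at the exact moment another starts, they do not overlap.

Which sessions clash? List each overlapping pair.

Sorted by start: Tech Session, Full Overdub, Dress Overdub, Dress Session, Chamber Overdub.
Full Overdub starts exactly when Tech Session ends (back-to-back, no overlap), so Tech Session has no further overlaps.
Dress Overdub starts after Full Overdub ends, so Full Overdub has no further overlaps.
Dress Session starts before Dress Overdub ends → Dress Overdub and Dress Session overlap.
Chamber Overdub starts before Dress Overdub ends → Dress Overdub and Chamber Overdub overlap.
Chamber Overdub starts before Dress Session ends → Dress Session and Chamber Overdub overlap.

Chamber Overdub & Dress Overdub, Chamber Overdub & Dress Session, Dress Overdub & Dress Session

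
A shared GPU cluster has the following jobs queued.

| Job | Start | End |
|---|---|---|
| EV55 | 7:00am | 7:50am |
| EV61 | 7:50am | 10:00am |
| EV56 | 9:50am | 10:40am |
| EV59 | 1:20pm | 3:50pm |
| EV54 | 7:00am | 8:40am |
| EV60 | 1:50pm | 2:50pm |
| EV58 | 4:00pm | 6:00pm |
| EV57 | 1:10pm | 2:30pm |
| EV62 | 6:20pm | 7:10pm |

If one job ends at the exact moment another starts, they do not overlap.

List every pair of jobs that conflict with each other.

EV54 & EV55, EV54 & EV61, EV56 & EV61, EV57 & EV59, EV57 & EV60, EV59 & EV60

Sorted by start: EV54, EV55, EV61, EV56, EV57, EV59, EV60, EV58, EV62.
EV55 starts before EV54 ends → EV54 and EV55 overlap.
EV61 starts before EV54 ends → EV54 and EV61 overlap.
EV56 starts after EV54 ends; EV54 is clear from here.
EV61 starts exactly when EV55 ends (back-to-back, no overlap); EV55 is clear from here.
EV56 starts before EV61 ends → EV61 and EV56 overlap.
EV57 starts after EV61 ends; EV61 is clear from here.
EV57 starts after EV56 ends; EV56 is clear from here.
EV59 starts before EV57 ends → EV57 and EV59 overlap.
EV60 starts before EV57 ends → EV57 and EV60 overlap.
EV58 starts after EV57 ends; EV57 is clear from here.
EV60 starts before EV59 ends → EV59 and EV60 overlap.
EV58 starts after EV59 ends; EV59 is clear from here.
EV58 starts after EV60 ends; EV60 is clear from here.
EV62 starts after EV58 ends.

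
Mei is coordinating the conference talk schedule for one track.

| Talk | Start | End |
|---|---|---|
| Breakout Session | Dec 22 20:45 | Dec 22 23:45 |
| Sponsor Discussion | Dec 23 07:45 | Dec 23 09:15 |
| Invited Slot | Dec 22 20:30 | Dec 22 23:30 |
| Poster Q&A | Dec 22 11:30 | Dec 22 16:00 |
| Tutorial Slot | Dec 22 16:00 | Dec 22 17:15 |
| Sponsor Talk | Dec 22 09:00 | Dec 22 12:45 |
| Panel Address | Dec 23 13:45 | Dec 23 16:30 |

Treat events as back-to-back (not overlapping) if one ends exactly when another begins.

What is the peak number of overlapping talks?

2

Sweep the timeline, counting +1 at each start and −1 at each end (ends before starts at a tie):
Dec 22 09:00 start Sponsor Talk → 1
Dec 22 11:30 start Poster Q&A → 2
Dec 22 12:45 end Sponsor Talk → 1
Dec 22 16:00 end Poster Q&A → 0
Dec 22 16:00 start Tutorial Slot → 1
Dec 22 17:15 end Tutorial Slot → 0
Dec 22 20:30 start Invited Slot → 1
Dec 22 20:45 start Breakout Session → 2
Dec 22 23:30 end Invited Slot → 1
Dec 22 23:45 end Breakout Session → 0
Dec 23 07:45 start Sponsor Discussion → 1
Dec 23 09:15 end Sponsor Discussion → 0
Dec 23 13:45 start Panel Address → 1
Dec 23 16:30 end Panel Address → 0
Peak is 2, at Dec 22 11:30 (Poster Q&A, Sponsor Talk).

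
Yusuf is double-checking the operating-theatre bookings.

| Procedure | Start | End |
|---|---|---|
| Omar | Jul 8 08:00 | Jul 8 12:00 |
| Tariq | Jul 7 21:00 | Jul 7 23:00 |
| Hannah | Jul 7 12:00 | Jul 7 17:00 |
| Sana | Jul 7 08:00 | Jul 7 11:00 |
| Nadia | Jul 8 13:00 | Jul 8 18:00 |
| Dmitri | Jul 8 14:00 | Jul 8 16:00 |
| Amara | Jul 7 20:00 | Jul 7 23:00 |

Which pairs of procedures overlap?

Two intervals overlap when each starts before the other ends.
Sorted by start: Sana, Hannah, Amara, Tariq, Omar, Nadia, Dmitri.
Hannah starts after Sana ends; Sana is clear from here.
Amara starts after Hannah ends; Hannah is clear from here.
Tariq starts before Amara ends → Amara and Tariq overlap.
Omar starts after Amara ends; Amara is clear from here.
Omar starts after Tariq ends; Tariq is clear from here.
Nadia starts after Omar ends; Omar is clear from here.
Dmitri starts before Nadia ends → Nadia and Dmitri overlap.

Amara & Tariq, Dmitri & Nadia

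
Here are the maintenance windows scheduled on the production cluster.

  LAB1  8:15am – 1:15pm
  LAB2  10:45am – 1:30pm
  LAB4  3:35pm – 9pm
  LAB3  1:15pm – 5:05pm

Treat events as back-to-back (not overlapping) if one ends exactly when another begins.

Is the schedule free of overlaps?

No

Check each pair: they overlap iff neither finishes before the other starts.
Sorted by start: LAB1, LAB2, LAB3, LAB4.
LAB2 starts before LAB1 ends → LAB1 and LAB2 overlap.
That's a conflict, so the schedule is not conflict-free.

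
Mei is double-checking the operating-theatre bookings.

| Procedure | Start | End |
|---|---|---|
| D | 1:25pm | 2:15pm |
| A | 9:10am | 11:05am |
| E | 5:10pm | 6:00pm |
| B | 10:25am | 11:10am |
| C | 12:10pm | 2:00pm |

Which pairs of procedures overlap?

Sorted by start: A, B, C, D, E.
B starts before A ends → A and B overlap.
C starts after A ends, so A has no further overlaps.
C starts after B ends, so B has no further overlaps.
D starts before C ends → C and D overlap.
E starts after C ends.
E starts after D ends.

A & B, C & D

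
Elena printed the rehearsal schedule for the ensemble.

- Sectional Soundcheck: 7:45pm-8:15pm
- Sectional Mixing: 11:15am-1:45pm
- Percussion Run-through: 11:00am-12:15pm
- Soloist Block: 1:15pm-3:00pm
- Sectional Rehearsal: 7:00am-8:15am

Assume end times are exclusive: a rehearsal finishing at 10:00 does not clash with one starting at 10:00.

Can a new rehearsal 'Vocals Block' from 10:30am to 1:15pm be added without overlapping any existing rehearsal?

No — it overlaps Percussion Run-through, Sectional Mixing

Sectional Rehearsal: ends 8:15am at or before Vocals Block starts 10:30am → clear.
Percussion Run-through: starts 11:00am before Vocals Block ends 1:15pm, and ends 12:15pm after Vocals Block starts 10:30am → overlap.
Sectional Mixing: starts 11:15am before Vocals Block ends 1:15pm, and ends 1:45pm after Vocals Block starts 10:30am → overlap.
Soloist Block: starts 1:15pm at or after Vocals Block ends 1:15pm → clear.
Sectional Soundcheck: starts 7:45pm at or after Vocals Block ends 1:15pm → clear.
Vocals Block overlaps Percussion Run-through, Sectional Mixing.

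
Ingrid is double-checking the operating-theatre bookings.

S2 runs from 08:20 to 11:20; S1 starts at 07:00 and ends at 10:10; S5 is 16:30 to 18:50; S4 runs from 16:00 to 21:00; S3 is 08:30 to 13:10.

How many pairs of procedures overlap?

4

Sorted by start: S1, S2, S3, S4, S5.
S2 starts before S1 ends → S1 and S2 overlap.
S3 starts before S1 ends → S1 and S3 overlap.
S4 starts after S1 ends — done with S1.
S3 starts before S2 ends → S2 and S3 overlap.
S4 starts after S2 ends — done with S2.
S4 starts after S3 ends — done with S3.
S5 starts before S4 ends → S4 and S5 overlap.
Overlapping pairs: S1 & S2, S1 & S3, S2 & S3, S4 & S5 — 4 in total.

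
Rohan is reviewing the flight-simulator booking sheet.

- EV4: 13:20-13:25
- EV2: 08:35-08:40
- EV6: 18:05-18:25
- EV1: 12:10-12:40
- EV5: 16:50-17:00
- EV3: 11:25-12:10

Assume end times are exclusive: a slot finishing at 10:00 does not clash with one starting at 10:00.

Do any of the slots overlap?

No

Sorted by start: EV2, EV3, EV1, EV4, EV5, EV6.
EV3 starts after EV2 ends, so nothing later overlaps EV2 either.
EV1 starts exactly when EV3 ends (back-to-back, no overlap), so nothing later overlaps EV3 either.
EV4 starts after EV1 ends, so nothing later overlaps EV1 either.
EV5 starts after EV4 ends, so nothing later overlaps EV4 either.
EV6 starts after EV5 ends.
Every pair is clear; the schedule has no overlaps.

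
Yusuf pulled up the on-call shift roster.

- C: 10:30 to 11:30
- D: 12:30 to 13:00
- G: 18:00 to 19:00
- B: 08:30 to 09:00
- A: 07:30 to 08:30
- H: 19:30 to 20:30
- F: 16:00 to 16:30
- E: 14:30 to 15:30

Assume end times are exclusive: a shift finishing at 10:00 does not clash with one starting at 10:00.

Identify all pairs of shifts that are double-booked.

Sorted by start: A, B, C, D, E, F, G, H.
B starts exactly when A ends (back-to-back, no overlap), so A has no further overlaps.
C starts after B ends, so B has no further overlaps.
D starts after C ends, so C has no further overlaps.
E starts after D ends, so D has no further overlaps.
F starts after E ends, so E has no further overlaps.
G starts after F ends, so F has no further overlaps.
H starts after G ends.

none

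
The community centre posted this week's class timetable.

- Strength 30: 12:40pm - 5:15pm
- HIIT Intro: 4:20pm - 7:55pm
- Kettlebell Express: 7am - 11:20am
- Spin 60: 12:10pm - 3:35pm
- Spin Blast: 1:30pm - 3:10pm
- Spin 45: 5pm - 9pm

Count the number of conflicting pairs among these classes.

6

Sorted by start: Kettlebell Express, Spin 60, Strength 30, Spin Blast, HIIT Intro, Spin 45.
Spin 60 starts after Kettlebell Express ends, so nothing later overlaps Kettlebell Express either.
Strength 30 starts before Spin 60 ends → Spin 60 and Strength 30 overlap.
Spin Blast starts before Spin 60 ends → Spin 60 and Spin Blast overlap.
HIIT Intro starts after Spin 60 ends, so nothing later overlaps Spin 60 either.
Spin Blast starts before Strength 30 ends → Strength 30 and Spin Blast overlap.
HIIT Intro starts before Strength 30 ends → Strength 30 and HIIT Intro overlap.
Spin 45 starts before Strength 30 ends → Strength 30 and Spin 45 overlap.
HIIT Intro starts after Spin Blast ends, so nothing later overlaps Spin Blast either.
Spin 45 starts before HIIT Intro ends → HIIT Intro and Spin 45 overlap.
Overlapping pairs: HIIT Intro & Spin 45, HIIT Intro & Strength 30, Spin 45 & Strength 30, Spin 60 & Spin Blast, Spin 60 & Strength 30, Spin Blast & Strength 30 — 6 in total.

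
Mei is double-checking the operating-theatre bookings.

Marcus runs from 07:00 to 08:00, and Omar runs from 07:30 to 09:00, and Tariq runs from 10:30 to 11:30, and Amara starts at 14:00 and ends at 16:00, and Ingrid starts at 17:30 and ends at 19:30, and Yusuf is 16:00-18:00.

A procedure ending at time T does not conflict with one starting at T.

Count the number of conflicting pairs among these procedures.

2

Sorted by start: Marcus, Omar, Tariq, Amara, Yusuf, Ingrid.
Omar starts before Marcus ends → Marcus and Omar overlap.
Tariq starts after Marcus ends, so nothing later overlaps Marcus either.
Tariq starts after Omar ends, so nothing later overlaps Omar either.
Amara starts after Tariq ends, so nothing later overlaps Tariq either.
Yusuf starts exactly when Amara ends (back-to-back, no overlap), so nothing later overlaps Amara either.
Ingrid starts before Yusuf ends → Yusuf and Ingrid overlap.
Overlapping pairs: Ingrid & Yusuf, Marcus & Omar — 2 in total.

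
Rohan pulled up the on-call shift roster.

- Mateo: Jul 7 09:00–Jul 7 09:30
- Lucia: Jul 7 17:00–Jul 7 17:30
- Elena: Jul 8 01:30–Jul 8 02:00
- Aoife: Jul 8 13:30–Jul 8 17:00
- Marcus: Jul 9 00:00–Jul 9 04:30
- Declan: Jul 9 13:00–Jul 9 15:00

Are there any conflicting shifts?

Check each pair: they overlap iff neither finishes before the other starts.
Sorted by start: Mateo, Lucia, Elena, Aoife, Marcus, Declan.
Lucia starts after Mateo ends, so nothing later overlaps Mateo either.
Elena starts after Lucia ends, so nothing later overlaps Lucia either.
Aoife starts after Elena ends, so nothing later overlaps Elena either.
Marcus starts after Aoife ends, so nothing later overlaps Aoife either.
Declan starts after Marcus ends.
Every pair is clear; the schedule has no overlaps.

No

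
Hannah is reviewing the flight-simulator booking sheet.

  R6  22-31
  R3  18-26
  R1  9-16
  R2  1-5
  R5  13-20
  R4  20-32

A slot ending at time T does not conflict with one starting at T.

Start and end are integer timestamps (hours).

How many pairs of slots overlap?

Sorted by start: R2, R1, R5, R3, R4, R6.
R1 starts after R2 ends, so R2 has no further overlaps.
R5 starts before R1 ends → R1 and R5 overlap.
R3 starts after R1 ends, so R1 has no further overlaps.
R3 starts before R5 ends → R5 and R3 overlap.
R4 starts exactly when R5 ends (back-to-back, no overlap), so R5 has no further overlaps.
R4 starts before R3 ends → R3 and R4 overlap.
R6 starts before R3 ends → R3 and R6 overlap.
R6 starts before R4 ends → R4 and R6 overlap.
Overlapping pairs: R1 & R5, R3 & R4, R3 & R5, R3 & R6, R4 & R6 — 5 in total.

5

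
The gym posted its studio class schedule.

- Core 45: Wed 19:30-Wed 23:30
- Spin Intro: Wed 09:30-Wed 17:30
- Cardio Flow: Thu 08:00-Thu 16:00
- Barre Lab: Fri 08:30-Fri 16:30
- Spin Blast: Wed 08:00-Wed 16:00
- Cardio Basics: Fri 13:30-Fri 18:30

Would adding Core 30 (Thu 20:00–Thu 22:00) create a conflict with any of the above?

Spin Blast: ends Wed 16:00 at or before Core 30 starts Thu 20:00 → clear.
Spin Intro: ends Wed 17:30 at or before Core 30 starts Thu 20:00 → clear.
Core 45: ends Wed 23:30 at or before Core 30 starts Thu 20:00 → clear.
Cardio Flow: ends Thu 16:00 at or before Core 30 starts Thu 20:00 → clear.
Barre Lab: starts Fri 08:30 at or after Core 30 ends Thu 22:00 → clear.
Cardio Basics: starts Fri 13:30 at or after Core 30 ends Thu 22:00 → clear.

No — it doesn't clash with anything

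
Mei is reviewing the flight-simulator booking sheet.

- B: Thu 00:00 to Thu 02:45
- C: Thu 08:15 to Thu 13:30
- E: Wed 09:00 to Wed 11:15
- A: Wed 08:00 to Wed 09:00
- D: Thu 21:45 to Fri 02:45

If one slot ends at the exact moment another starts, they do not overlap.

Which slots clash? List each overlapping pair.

none

Sorted by start: A, E, B, C, D.
E starts exactly when A ends (back-to-back, no overlap), so A has no further overlaps.
B starts after E ends, so E has no further overlaps.
C starts after B ends, so B has no further overlaps.
D starts after C ends.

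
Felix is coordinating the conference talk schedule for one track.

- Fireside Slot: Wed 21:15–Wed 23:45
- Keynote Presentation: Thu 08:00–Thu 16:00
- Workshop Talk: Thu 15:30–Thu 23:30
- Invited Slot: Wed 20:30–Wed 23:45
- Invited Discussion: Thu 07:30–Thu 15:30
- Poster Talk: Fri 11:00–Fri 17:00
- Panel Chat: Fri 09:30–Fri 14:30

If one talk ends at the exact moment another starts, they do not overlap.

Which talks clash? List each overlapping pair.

Check each pair: they overlap iff neither finishes before the other starts.
Sorted by start: Invited Slot, Fireside Slot, Invited Discussion, Keynote Presentation, Workshop Talk, Panel Chat, Poster Talk.
Fireside Slot starts before Invited Slot ends → Invited Slot and Fireside Slot overlap.
Invited Discussion starts after Invited Slot ends; Invited Slot is clear from here.
Invited Discussion starts after Fireside Slot ends; Fireside Slot is clear from here.
Keynote Presentation starts before Invited Discussion ends → Invited Discussion and Keynote Presentation overlap.
Workshop Talk starts exactly when Invited Discussion ends (back-to-back, no overlap); Invited Discussion is clear from here.
Workshop Talk starts before Keynote Presentation ends → Keynote Presentation and Workshop Talk overlap.
Panel Chat starts after Keynote Presentation ends; Keynote Presentation is clear from here.
Panel Chat starts after Workshop Talk ends; Workshop Talk is clear from here.
Poster Talk starts before Panel Chat ends → Panel Chat and Poster Talk overlap.

Fireside Slot & Invited Slot, Invited Discussion & Keynote Presentation, Keynote Presentation & Workshop Talk, Panel Chat & Poster Talk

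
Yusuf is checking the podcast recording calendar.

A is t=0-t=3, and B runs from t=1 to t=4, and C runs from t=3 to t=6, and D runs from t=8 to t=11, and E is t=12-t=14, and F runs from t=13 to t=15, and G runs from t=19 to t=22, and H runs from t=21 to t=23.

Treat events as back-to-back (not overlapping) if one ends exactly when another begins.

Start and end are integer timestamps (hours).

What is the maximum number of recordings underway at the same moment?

Walk through starts and ends in time order (an end at T is processed before a start at T):
t=0 start A → 1
t=1 start B → 2
t=3 end A → 1
t=3 start C → 2
t=4 end B → 1
t=6 end C → 0
t=8 start D → 1
t=11 end D → 0
t=12 start E → 1
t=13 start F → 2
t=14 end E → 1
t=15 end F → 0
t=19 start G → 1
t=21 start H → 2
t=22 end G → 1
t=23 end H → 0
Peak is 2, at t=1 (A, B).

2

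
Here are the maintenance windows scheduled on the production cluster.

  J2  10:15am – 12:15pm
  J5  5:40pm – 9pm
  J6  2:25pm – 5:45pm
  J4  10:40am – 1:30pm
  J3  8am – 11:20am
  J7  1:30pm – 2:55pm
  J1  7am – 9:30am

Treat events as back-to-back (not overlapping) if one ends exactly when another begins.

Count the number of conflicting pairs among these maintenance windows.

6

Check each pair: they overlap iff neither finishes before the other starts.
Sorted by start: J1, J3, J2, J4, J7, J6, J5.
J3 starts before J1 ends → J1 and J3 overlap.
J2 starts after J1 ends — done with J1.
J2 starts before J3 ends → J3 and J2 overlap.
J4 starts before J3 ends → J3 and J4 overlap.
J7 starts after J3 ends — done with J3.
J4 starts before J2 ends → J2 and J4 overlap.
J7 starts after J2 ends — done with J2.
J7 starts exactly when J4 ends (back-to-back, no overlap) — done with J4.
J6 starts before J7 ends → J7 and J6 overlap.
J5 starts after J7 ends.
J5 starts before J6 ends → J6 and J5 overlap.
Overlapping pairs: J1 & J3, J2 & J3, J2 & J4, J3 & J4, J5 & J6, J6 & J7 — 6 in total.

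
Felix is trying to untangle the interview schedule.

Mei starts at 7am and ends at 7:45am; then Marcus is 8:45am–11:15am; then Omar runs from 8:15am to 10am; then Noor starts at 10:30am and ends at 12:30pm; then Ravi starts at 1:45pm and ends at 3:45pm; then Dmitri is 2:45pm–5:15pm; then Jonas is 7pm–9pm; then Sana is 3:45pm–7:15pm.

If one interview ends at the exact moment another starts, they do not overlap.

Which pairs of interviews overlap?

Dmitri & Ravi, Dmitri & Sana, Jonas & Sana, Marcus & Noor, Marcus & Omar

Two intervals overlap when each starts before the other ends.
Sorted by start: Mei, Omar, Marcus, Noor, Ravi, Dmitri, Sana, Jonas.
Omar starts after Mei ends — done with Mei.
Marcus starts before Omar ends → Omar and Marcus overlap.
Noor starts after Omar ends — done with Omar.
Noor starts before Marcus ends → Marcus and Noor overlap.
Ravi starts after Marcus ends — done with Marcus.
Ravi starts after Noor ends — done with Noor.
Dmitri starts before Ravi ends → Ravi and Dmitri overlap.
Sana starts exactly when Ravi ends (back-to-back, no overlap) — done with Ravi.
Sana starts before Dmitri ends → Dmitri and Sana overlap.
Jonas starts after Dmitri ends.
Jonas starts before Sana ends → Sana and Jonas overlap.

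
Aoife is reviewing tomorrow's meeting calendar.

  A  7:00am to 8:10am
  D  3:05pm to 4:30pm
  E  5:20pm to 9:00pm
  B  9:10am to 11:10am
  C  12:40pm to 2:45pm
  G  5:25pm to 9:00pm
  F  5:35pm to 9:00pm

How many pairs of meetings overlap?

Sorted by start: A, B, C, D, E, G, F.
B starts after A ends, so nothing later overlaps A either.
C starts after B ends, so nothing later overlaps B either.
D starts after C ends, so nothing later overlaps C either.
E starts after D ends, so nothing later overlaps D either.
G starts before E ends → E and G overlap.
F starts before E ends → E and F overlap.
F starts before G ends → G and F overlap.
Overlapping pairs: E & F, E & G, F & G — 3 in total.

3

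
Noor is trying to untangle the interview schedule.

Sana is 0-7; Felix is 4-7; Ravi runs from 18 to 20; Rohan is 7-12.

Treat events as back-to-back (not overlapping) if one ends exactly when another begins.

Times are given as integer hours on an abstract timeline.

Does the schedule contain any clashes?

Yes

Sorted by start: Sana, Felix, Rohan, Ravi.
Felix starts before Sana ends → Sana and Felix overlap.
That's a conflict, so the schedule is not conflict-free.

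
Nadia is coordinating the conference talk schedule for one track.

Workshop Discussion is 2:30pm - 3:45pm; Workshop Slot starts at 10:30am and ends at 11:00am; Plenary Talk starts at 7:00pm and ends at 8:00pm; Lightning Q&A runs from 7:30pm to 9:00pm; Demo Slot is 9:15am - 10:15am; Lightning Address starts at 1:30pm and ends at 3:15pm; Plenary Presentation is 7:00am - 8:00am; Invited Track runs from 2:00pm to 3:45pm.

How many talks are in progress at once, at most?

3

Sort all start/end points and keep a running count:
7:00am start Plenary Presentation → 1
8:00am end Plenary Presentation → 0
9:15am start Demo Slot → 1
10:15am end Demo Slot → 0
10:30am start Workshop Slot → 1
11:00am end Workshop Slot → 0
1:30pm start Lightning Address → 1
2:00pm start Invited Track → 2
2:30pm start Workshop Discussion → 3
3:15pm end Lightning Address → 2
3:45pm end Invited Track → 1
3:45pm end Workshop Discussion → 0
7:00pm start Plenary Talk → 1
7:30pm start Lightning Q&A → 2
8:00pm end Plenary Talk → 1
9:00pm end Lightning Q&A → 0
Peak is 3, at 2:30pm (Invited Track, Lightning Address, Workshop Discussion).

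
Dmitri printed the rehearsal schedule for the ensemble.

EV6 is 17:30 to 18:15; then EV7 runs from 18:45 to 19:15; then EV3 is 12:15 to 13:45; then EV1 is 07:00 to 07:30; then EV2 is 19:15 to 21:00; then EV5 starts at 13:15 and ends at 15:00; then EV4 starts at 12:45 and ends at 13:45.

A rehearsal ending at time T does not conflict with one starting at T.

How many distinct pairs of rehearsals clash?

Sorted by start: EV1, EV3, EV4, EV5, EV6, EV7, EV2.
EV3 starts after EV1 ends — done with EV1.
EV4 starts before EV3 ends → EV3 and EV4 overlap.
EV5 starts before EV3 ends → EV3 and EV5 overlap.
EV6 starts after EV3 ends — done with EV3.
EV5 starts before EV4 ends → EV4 and EV5 overlap.
EV6 starts after EV4 ends — done with EV4.
EV6 starts after EV5 ends — done with EV5.
EV7 starts after EV6 ends — done with EV6.
EV2 starts exactly when EV7 ends (back-to-back, no overlap).
Overlapping pairs: EV3 & EV4, EV3 & EV5, EV4 & EV5 — 3 in total.

3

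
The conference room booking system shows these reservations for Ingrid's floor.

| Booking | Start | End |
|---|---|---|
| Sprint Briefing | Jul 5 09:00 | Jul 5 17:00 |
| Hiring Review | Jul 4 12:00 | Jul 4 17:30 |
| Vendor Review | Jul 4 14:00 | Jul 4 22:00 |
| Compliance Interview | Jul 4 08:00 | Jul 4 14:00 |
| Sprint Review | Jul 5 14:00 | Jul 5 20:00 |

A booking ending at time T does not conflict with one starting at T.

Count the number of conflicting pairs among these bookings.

3

Two intervals overlap when each starts before the other ends.
Sorted by start: Compliance Interview, Hiring Review, Vendor Review, Sprint Briefing, Sprint Review.
Hiring Review starts before Compliance Interview ends → Compliance Interview and Hiring Review overlap.
Vendor Review starts exactly when Compliance Interview ends (back-to-back, no overlap); Compliance Interview is clear from here.
Vendor Review starts before Hiring Review ends → Hiring Review and Vendor Review overlap.
Sprint Briefing starts after Hiring Review ends; Hiring Review is clear from here.
Sprint Briefing starts after Vendor Review ends; Vendor Review is clear from here.
Sprint Review starts before Sprint Briefing ends → Sprint Briefing and Sprint Review overlap.
Overlapping pairs: Compliance Interview & Hiring Review, Hiring Review & Vendor Review, Sprint Briefing & Sprint Review — 3 in total.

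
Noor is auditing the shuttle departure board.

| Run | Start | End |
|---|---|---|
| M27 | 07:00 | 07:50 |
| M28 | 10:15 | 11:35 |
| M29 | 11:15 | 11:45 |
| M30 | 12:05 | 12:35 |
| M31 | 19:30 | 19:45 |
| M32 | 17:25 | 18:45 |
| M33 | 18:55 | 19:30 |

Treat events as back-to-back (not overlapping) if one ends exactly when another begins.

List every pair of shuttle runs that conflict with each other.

Check each pair: they overlap iff neither finishes before the other starts.
Sorted by start: M27, M28, M29, M30, M32, M33, M31.
M28 starts after M27 ends — done with M27.
M29 starts before M28 ends → M28 and M29 overlap.
M30 starts after M28 ends — done with M28.
M30 starts after M29 ends — done with M29.
M32 starts after M30 ends — done with M30.
M33 starts after M32 ends — done with M32.
M31 starts exactly when M33 ends (back-to-back, no overlap).

M28 & M29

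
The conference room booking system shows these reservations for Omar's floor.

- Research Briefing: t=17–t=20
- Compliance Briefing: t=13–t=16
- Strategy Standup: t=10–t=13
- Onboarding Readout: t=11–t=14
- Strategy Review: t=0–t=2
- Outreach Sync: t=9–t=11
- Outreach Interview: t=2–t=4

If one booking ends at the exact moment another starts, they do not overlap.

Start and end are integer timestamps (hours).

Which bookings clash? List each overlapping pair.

Two intervals overlap when each starts before the other ends.
Sorted by start: Strategy Review, Outreach Interview, Outreach Sync, Strategy Standup, Onboarding Readout, Compliance Briefing, Research Briefing.
Outreach Interview starts exactly when Strategy Review ends (back-to-back, no overlap) — done with Strategy Review.
Outreach Sync starts after Outreach Interview ends — done with Outreach Interview.
Strategy Standup starts before Outreach Sync ends → Outreach Sync and Strategy Standup overlap.
Onboarding Readout starts exactly when Outreach Sync ends (back-to-back, no overlap) — done with Outreach Sync.
Onboarding Readout starts before Strategy Standup ends → Strategy Standup and Onboarding Readout overlap.
Compliance Briefing starts exactly when Strategy Standup ends (back-to-back, no overlap) — done with Strategy Standup.
Compliance Briefing starts before Onboarding Readout ends → Onboarding Readout and Compliance Briefing overlap.
Research Briefing starts after Onboarding Readout ends.
Research Briefing starts after Compliance Briefing ends.

Compliance Briefing & Onboarding Readout, Onboarding Readout & Strategy Standup, Outreach Sync & Strategy Standup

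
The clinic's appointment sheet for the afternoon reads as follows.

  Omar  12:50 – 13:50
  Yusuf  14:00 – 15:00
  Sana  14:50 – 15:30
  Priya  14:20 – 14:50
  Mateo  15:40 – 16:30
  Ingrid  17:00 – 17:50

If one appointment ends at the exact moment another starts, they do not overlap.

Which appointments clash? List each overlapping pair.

Priya & Yusuf, Sana & Yusuf

Sorted by start: Omar, Yusuf, Priya, Sana, Mateo, Ingrid.
Yusuf starts after Omar ends; Omar is clear from here.
Priya starts before Yusuf ends → Yusuf and Priya overlap.
Sana starts before Yusuf ends → Yusuf and Sana overlap.
Mateo starts after Yusuf ends; Yusuf is clear from here.
Sana starts exactly when Priya ends (back-to-back, no overlap); Priya is clear from here.
Mateo starts after Sana ends; Sana is clear from here.
Ingrid starts after Mateo ends.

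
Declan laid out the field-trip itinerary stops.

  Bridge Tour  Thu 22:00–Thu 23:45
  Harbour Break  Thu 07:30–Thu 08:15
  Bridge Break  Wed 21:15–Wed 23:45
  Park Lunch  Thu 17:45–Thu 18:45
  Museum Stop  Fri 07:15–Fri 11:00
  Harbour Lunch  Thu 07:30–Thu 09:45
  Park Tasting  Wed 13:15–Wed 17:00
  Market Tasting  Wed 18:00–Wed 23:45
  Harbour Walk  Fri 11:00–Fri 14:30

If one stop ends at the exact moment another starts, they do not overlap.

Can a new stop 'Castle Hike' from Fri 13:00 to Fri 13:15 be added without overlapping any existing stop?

Park Tasting: ends Wed 17:00 at or before Castle Hike starts Fri 13:00 → clear.
Market Tasting: ends Wed 23:45 at or before Castle Hike starts Fri 13:00 → clear.
Bridge Break: ends Wed 23:45 at or before Castle Hike starts Fri 13:00 → clear.
Harbour Lunch: ends Thu 09:45 at or before Castle Hike starts Fri 13:00 → clear.
Harbour Break: ends Thu 08:15 at or before Castle Hike starts Fri 13:00 → clear.
Park Lunch: ends Thu 18:45 at or before Castle Hike starts Fri 13:00 → clear.
Bridge Tour: ends Thu 23:45 at or before Castle Hike starts Fri 13:00 → clear.
Museum Stop: ends Fri 11:00 at or before Castle Hike starts Fri 13:00 → clear.
Harbour Walk: starts Fri 11:00 before Castle Hike ends Fri 13:15, and ends Fri 14:30 after Castle Hike starts Fri 13:00 → overlap.
Castle Hike overlaps Harbour Walk.

No — it overlaps Harbour Walk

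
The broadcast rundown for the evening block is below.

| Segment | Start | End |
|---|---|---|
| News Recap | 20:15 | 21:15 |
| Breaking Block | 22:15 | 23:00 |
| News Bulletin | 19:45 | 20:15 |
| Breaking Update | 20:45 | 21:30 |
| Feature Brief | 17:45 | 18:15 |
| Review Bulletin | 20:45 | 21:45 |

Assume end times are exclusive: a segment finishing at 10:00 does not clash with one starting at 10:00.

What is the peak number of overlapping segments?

3

Sort all start/end points and keep a running count:
17:45 start Feature Brief → 1
18:15 end Feature Brief → 0
19:45 start News Bulletin → 1
20:15 end News Bulletin → 0
20:15 start News Recap → 1
20:45 start Breaking Update → 2
20:45 start Review Bulletin → 3
21:15 end News Recap → 2
21:30 end Breaking Update → 1
21:45 end Review Bulletin → 0
22:15 start Breaking Block → 1
23:00 end Breaking Block → 0
Peak is 3, at 20:45 (Breaking Update, News Recap, Review Bulletin).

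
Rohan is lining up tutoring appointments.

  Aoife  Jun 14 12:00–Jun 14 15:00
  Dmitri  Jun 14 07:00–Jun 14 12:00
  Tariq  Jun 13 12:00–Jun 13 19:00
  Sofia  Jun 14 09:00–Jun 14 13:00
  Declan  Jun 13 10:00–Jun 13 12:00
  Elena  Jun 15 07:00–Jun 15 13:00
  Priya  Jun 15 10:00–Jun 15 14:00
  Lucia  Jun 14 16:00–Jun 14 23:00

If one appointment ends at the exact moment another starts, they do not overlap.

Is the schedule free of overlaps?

No

Check each pair: they overlap iff neither finishes before the other starts.
Sorted by start: Declan, Tariq, Dmitri, Sofia, Aoife, Lucia, Elena, Priya.
Tariq starts exactly when Declan ends (back-to-back, no overlap); Declan is clear from here.
Dmitri starts after Tariq ends; Tariq is clear from here.
Sofia starts before Dmitri ends → Dmitri and Sofia overlap.
That's a conflict, so the schedule is not conflict-free.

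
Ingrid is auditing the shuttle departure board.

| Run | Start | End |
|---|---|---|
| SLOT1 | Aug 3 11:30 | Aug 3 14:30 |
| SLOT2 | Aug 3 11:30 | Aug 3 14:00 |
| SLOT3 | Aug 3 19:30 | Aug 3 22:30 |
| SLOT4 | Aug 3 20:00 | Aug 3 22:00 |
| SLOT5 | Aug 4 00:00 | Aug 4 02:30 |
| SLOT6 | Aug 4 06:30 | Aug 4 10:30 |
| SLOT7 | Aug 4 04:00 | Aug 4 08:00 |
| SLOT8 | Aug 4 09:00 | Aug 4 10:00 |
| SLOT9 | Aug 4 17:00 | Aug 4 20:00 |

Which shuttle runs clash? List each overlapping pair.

Two intervals overlap when each starts before the other ends.
Sorted by start: SLOT1, SLOT2, SLOT3, SLOT4, SLOT5, SLOT7, SLOT6, SLOT8, SLOT9.
SLOT2 starts before SLOT1 ends → SLOT1 and SLOT2 overlap.
SLOT3 starts after SLOT1 ends — done with SLOT1.
SLOT3 starts after SLOT2 ends — done with SLOT2.
SLOT4 starts before SLOT3 ends → SLOT3 and SLOT4 overlap.
SLOT5 starts after SLOT3 ends — done with SLOT3.
SLOT5 starts after SLOT4 ends — done with SLOT4.
SLOT7 starts after SLOT5 ends — done with SLOT5.
SLOT6 starts before SLOT7 ends → SLOT7 and SLOT6 overlap.
SLOT8 starts after SLOT7 ends — done with SLOT7.
SLOT8 starts before SLOT6 ends → SLOT6 and SLOT8 overlap.
SLOT9 starts after SLOT6 ends.
SLOT9 starts after SLOT8 ends.

SLOT1 & SLOT2, SLOT3 & SLOT4, SLOT6 & SLOT7, SLOT6 & SLOT8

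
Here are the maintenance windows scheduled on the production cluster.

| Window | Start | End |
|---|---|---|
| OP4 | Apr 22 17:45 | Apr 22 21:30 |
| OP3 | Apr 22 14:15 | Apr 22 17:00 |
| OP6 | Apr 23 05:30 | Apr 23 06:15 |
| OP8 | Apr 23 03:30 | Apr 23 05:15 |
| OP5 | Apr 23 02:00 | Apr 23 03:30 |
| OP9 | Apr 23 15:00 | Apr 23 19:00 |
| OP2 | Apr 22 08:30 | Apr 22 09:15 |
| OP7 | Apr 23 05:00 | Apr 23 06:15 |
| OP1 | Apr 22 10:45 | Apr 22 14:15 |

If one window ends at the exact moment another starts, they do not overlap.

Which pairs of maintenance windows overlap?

Two intervals overlap when each starts before the other ends.
Sorted by start: OP2, OP1, OP3, OP4, OP5, OP8, OP7, OP6, OP9.
OP1 starts after OP2 ends, so OP2 has no further overlaps.
OP3 starts exactly when OP1 ends (back-to-back, no overlap), so OP1 has no further overlaps.
OP4 starts after OP3 ends, so OP3 has no further overlaps.
OP5 starts after OP4 ends, so OP4 has no further overlaps.
OP8 starts exactly when OP5 ends (back-to-back, no overlap), so OP5 has no further overlaps.
OP7 starts before OP8 ends → OP8 and OP7 overlap.
OP6 starts after OP8 ends, so OP8 has no further overlaps.
OP6 starts before OP7 ends → OP7 and OP6 overlap.
OP9 starts after OP7 ends.
OP9 starts after OP6 ends.

OP6 & OP7, OP7 & OP8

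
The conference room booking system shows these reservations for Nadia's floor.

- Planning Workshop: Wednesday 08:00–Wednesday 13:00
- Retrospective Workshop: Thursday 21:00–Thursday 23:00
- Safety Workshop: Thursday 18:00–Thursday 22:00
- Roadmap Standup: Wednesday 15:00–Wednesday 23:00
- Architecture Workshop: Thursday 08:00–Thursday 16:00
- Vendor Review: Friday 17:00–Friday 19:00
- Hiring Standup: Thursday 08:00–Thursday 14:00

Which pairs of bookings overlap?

Sorted by start: Planning Workshop, Roadmap Standup, Architecture Workshop, Hiring Standup, Safety Workshop, Retrospective Workshop, Vendor Review.
Roadmap Standup starts after Planning Workshop ends, so Planning Workshop has no further overlaps.
Architecture Workshop starts after Roadmap Standup ends, so Roadmap Standup has no further overlaps.
Hiring Standup starts before Architecture Workshop ends → Architecture Workshop and Hiring Standup overlap.
Safety Workshop starts after Architecture Workshop ends, so Architecture Workshop has no further overlaps.
Safety Workshop starts after Hiring Standup ends, so Hiring Standup has no further overlaps.
Retrospective Workshop starts before Safety Workshop ends → Safety Workshop and Retrospective Workshop overlap.
Vendor Review starts after Safety Workshop ends.
Vendor Review starts after Retrospective Workshop ends.

Architecture Workshop & Hiring Standup, Retrospective Workshop & Safety Workshop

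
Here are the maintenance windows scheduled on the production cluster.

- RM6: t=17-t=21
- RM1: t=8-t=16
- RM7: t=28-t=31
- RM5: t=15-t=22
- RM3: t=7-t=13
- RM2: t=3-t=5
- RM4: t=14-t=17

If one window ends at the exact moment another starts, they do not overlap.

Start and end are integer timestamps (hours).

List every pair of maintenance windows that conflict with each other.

RM1 & RM3, RM1 & RM4, RM1 & RM5, RM4 & RM5, RM5 & RM6

Two intervals overlap when each starts before the other ends.
Sorted by start: RM2, RM3, RM1, RM4, RM5, RM6, RM7.
RM3 starts after RM2 ends; RM2 is clear from here.
RM1 starts before RM3 ends → RM3 and RM1 overlap.
RM4 starts after RM3 ends; RM3 is clear from here.
RM4 starts before RM1 ends → RM1 and RM4 overlap.
RM5 starts before RM1 ends → RM1 and RM5 overlap.
RM6 starts after RM1 ends; RM1 is clear from here.
RM5 starts before RM4 ends → RM4 and RM5 overlap.
RM6 starts exactly when RM4 ends (back-to-back, no overlap); RM4 is clear from here.
RM6 starts before RM5 ends → RM5 and RM6 overlap.
RM7 starts after RM5 ends.
RM7 starts after RM6 ends.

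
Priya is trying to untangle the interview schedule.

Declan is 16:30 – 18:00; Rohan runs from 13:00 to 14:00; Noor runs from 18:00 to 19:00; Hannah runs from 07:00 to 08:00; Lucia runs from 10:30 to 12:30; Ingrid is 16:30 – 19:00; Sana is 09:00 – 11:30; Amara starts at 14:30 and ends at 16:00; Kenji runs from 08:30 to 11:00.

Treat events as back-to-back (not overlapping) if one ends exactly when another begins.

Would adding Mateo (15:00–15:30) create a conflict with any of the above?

Hannah: ends 08:00 at or before Mateo starts 15:00 → clear.
Kenji: ends 11:00 at or before Mateo starts 15:00 → clear.
Sana: ends 11:30 at or before Mateo starts 15:00 → clear.
Lucia: ends 12:30 at or before Mateo starts 15:00 → clear.
Rohan: ends 14:00 at or before Mateo starts 15:00 → clear.
Amara: starts 14:30 before Mateo ends 15:30, and ends 16:00 after Mateo starts 15:00 → overlap.
Ingrid: starts 16:30 at or after Mateo ends 15:30 → clear.
Declan: starts 16:30 at or after Mateo ends 15:30 → clear.
Noor: starts 18:00 at or after Mateo ends 15:30 → clear.
Mateo overlaps Amara.

Yes — it overlaps Amara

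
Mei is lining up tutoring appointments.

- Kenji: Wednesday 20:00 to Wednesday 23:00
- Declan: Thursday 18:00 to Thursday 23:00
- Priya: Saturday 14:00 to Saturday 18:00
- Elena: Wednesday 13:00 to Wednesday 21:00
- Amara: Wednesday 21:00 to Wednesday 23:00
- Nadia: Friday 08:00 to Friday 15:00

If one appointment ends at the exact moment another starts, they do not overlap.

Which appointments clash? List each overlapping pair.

Amara & Kenji, Elena & Kenji

Sorted by start: Elena, Kenji, Amara, Declan, Nadia, Priya.
Kenji starts before Elena ends → Elena and Kenji overlap.
Amara starts exactly when Elena ends (back-to-back, no overlap), so nothing later overlaps Elena either.
Amara starts before Kenji ends → Kenji and Amara overlap.
Declan starts after Kenji ends, so nothing later overlaps Kenji either.
Declan starts after Amara ends, so nothing later overlaps Amara either.
Nadia starts after Declan ends, so nothing later overlaps Declan either.
Priya starts after Nadia ends.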